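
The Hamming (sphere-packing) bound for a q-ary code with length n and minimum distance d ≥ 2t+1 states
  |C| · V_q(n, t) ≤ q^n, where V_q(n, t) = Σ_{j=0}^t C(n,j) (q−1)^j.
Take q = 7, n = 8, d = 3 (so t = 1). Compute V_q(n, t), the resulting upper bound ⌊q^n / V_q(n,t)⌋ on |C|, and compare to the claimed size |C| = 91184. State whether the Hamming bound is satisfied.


V_q(n, t) = 49, q^n = 5764801, Hamming bound = 117649, |C| = 91184 ≤ bound (satisfied).

Step 1: Compute V_q(n, t) = Σ_{j=0}^1 C(n, j) (q−1)^j.
  j = 0: C(8,0)·(6)^0 = 1·1 = 1.
  j = 1: C(8,1)·(6)^1 = 8·6 = 48.
  V_q(n, t) = 1 + 48 = 49.
Step 2: q^n = 7^8 = 5764801.
Step 3: Hamming bound ⌊q^n / V_q(n,t)⌋ = ⌊5764801/49⌋ = 117649.
Step 4: Compare |C| = 91184 to 117649: satisfied.
The claimed |C| lies below the Hamming bound.


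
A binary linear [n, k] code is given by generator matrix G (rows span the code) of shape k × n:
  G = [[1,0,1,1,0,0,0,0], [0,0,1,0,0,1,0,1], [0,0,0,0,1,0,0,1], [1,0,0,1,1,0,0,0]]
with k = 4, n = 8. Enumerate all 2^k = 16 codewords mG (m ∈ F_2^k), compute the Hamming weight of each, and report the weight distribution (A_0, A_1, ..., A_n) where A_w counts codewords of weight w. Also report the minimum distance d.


Weight distribution: A_0 = 1, A_1 = 1, A_2 = 3, A_3 = 6, A_4 = 3, A_5 = 1, A_6 = 1. Minimum distance d = 1.

Enumerate all 2^4 = 16 messages m ∈ F_2^4.
For each, compute codeword c = mG in F_2^8, then tally its weight.
  m = 0000 → c = 00000000, weight = 0.
  m = 1000 → c = 10110000, weight = 3.
  m = 0100 → c = 00100101, weight = 3.
  m = 1100 → c = 10010101, weight = 4.
  m = 0010 → c = 00001001, weight = 2.
  m = 1010 → c = 10111001, weight = 5.
  m = 0110 → c = 00101100, weight = 3.
  m = 1110 → c = 10011100, weight = 4.
  m = 0001 → c = 10011000, weight = 3.
  m = 1001 → c = 00101000, weight = 2.
  m = 0101 → c = 10111101, weight = 6.
  m = 1101 → c = 00001101, weight = 3.
  m = 0011 → c = 10010001, weight = 3.
  m = 1011 → c = 00100001, weight = 2.
  m = 0111 → c = 10110100, weight = 4.
  m = 1111 → c = 00000100, weight = 1.
Tally weights:
  weight 0: 1 codewords.
  weight 1: 1 codewords.
  weight 2: 3 codewords.
  weight 3: 6 codewords.
  weight 4: 3 codewords.
  weight 5: 1 codewords.
  weight 6: 1 codewords.
Minimum distance d = smallest w > 0 with A_w > 0 = 1.
Sanity: Σ A_w = 16 = 2^4 = 16 ✓.


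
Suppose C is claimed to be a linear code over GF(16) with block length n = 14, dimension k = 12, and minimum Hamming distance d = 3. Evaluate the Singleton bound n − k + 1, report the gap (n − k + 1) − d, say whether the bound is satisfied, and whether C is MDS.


Singleton RHS = n − k + 1 = 3, slack = 0, bound satisfied, MDS.

Singleton bound: d ≤ n − k + 1.
Here n = 14, k = 12, so n − k + 1 = 3.
Given d = 3, check d ≤ 3: YES.
Slack = (n − k + 1) − d = 0.
The code is MDS (slack = 0).
Description: the claimed parameters are [14, 12, 3]_16; such a code would be MDS (meets Singleton bound).


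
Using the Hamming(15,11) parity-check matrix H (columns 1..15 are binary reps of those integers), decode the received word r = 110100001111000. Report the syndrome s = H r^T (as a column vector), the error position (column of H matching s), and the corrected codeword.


s = (0, 0, 1, 1)^T, error position = 3, corrected codeword c = 111100001111000

Compute s = H r^T mod 2 one row at a time:
  s_1 = 0 + 1 + 1 + 1 + 1 + 0 + 0 + 0 = 4 ≡ 0 (mod 2).
  s_2 = 1 + 0 + 0 + 0 + 1 + 0 + 0 + 0 = 2 ≡ 0 (mod 2).
  s_3 = 1 + 0 + 0 + 0 + 1 + 1 + 0 + 0 = 3 ≡ 1 (mod 2).
  s_4 = 1 + 0 + 0 + 0 + 1 + 1 + 0 + 0 = 3 ≡ 1 (mod 2).
s = (0, 0, 1, 1)^T — this equals column 3 of H (binary 0011), so error is at position 3.
Correct: flip bit 3 of r = 110100001111000 to get c = 111100001111000.


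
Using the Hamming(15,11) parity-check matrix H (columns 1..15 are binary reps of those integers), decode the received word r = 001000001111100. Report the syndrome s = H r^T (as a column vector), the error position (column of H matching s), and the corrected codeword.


s = (1, 0, 1, 0)^T, error position = 10, corrected codeword c = 001000001011100

Compute s = H r^T mod 2 one row at a time:
  s_1 = 0 + 1 + 1 + 1 + 1 + 1 + 0 + 0 = 5 ≡ 1 (mod 2).
  s_2 = 0 + 0 + 0 + 0 + 1 + 1 + 0 + 0 = 2 ≡ 0 (mod 2).
  s_3 = 0 + 1 + 0 + 0 + 1 + 1 + 0 + 0 = 3 ≡ 1 (mod 2).
  s_4 = 0 + 1 + 0 + 0 + 1 + 1 + 1 + 0 = 4 ≡ 0 (mod 2).
s = (1, 0, 1, 0)^T — this equals column 10 of H (binary 1010), so error is at position 10.
Correct: flip bit 10 of r = 001000001111100 to get c = 001000001011100.


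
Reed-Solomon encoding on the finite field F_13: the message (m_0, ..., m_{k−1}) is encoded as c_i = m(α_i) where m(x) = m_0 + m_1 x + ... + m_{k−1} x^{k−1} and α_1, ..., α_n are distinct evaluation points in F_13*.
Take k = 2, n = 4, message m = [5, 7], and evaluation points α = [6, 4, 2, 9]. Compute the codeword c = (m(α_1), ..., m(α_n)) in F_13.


c = [8, 7, 6, 3]

Message polynomial: m(x) = 5 + 7·x (mod 13).
For each evaluation point α_i, compute m(α_i) mod 13:
  α_1 = 6: Horner steps 7 → 8, so m(6) = 8.
  α_2 = 4: Horner steps 7 → 7, so m(4) = 7.
  α_3 = 2: Horner steps 7 → 6, so m(2) = 6.
  α_4 = 9: Horner steps 7 → 3, so m(9) = 3.
Codeword c = [8, 7, 6, 3] ∈ F_13^4.


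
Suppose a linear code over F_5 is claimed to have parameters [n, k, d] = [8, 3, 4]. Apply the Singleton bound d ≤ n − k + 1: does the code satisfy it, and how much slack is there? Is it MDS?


Singleton RHS = n − k + 1 = 6, slack = 2, bound satisfied, not MDS.

Singleton bound: d ≤ n − k + 1.
Here n = 8, k = 3, so n − k + 1 = 6.
Given d = 4, check d ≤ 6: YES.
Slack = (n − k + 1) − d = 2.
The code is NOT MDS (slack = 2 > 0).
Description: the claimed parameters are [8, 3, 4]_5; such a code would be non-MDS.


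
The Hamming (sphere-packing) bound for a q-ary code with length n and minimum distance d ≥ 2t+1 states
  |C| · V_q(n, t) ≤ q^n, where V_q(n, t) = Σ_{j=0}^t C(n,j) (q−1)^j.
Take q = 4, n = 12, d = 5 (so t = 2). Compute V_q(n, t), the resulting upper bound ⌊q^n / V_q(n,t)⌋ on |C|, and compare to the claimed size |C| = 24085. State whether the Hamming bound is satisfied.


V_q(n, t) = 631, q^n = 16777216, Hamming bound = 26588, |C| = 24085 ≤ bound (satisfied).

Step 1: Compute V_q(n, t) = Σ_{j=0}^2 C(n, j) (q−1)^j.
  j = 0: C(12,0)·(3)^0 = 1·1 = 1.
  j = 1: C(12,1)·(3)^1 = 12·3 = 36.
  j = 2: C(12,2)·(3)^2 = 66·9 = 594.
  V_q(n, t) = 1 + 36 + 594 = 631.
Step 2: q^n = 4^12 = 16777216.
Step 3: Hamming bound ⌊q^n / V_q(n,t)⌋ = ⌊16777216/631⌋ = 26588.
Step 4: Compare |C| = 24085 to 26588: satisfied.
The claimed |C| lies below the Hamming bound.


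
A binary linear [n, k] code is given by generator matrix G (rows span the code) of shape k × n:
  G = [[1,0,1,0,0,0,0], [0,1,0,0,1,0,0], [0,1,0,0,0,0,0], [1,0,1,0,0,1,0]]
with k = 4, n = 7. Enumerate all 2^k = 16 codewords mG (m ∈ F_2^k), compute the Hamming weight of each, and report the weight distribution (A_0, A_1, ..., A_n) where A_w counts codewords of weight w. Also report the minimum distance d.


Weight distribution: A_0 = 1, A_1 = 3, A_2 = 4, A_3 = 4, A_4 = 3, A_5 = 1. Minimum distance d = 1.

Enumerate all 2^4 = 16 messages m ∈ F_2^4.
For each, compute codeword c = mG in F_2^7, then tally its weight.
  m = 0000 → c = 0000000, weight = 0.
  m = 1000 → c = 1010000, weight = 2.
  m = 0100 → c = 0100100, weight = 2.
  m = 1100 → c = 1110100, weight = 4.
  m = 0010 → c = 0100000, weight = 1.
  m = 1010 → c = 1110000, weight = 3.
  m = 0110 → c = 0000100, weight = 1.
  m = 1110 → c = 1010100, weight = 3.
  m = 0001 → c = 1010010, weight = 3.
  m = 1001 → c = 0000010, weight = 1.
  m = 0101 → c = 1110110, weight = 5.
  m = 1101 → c = 0100110, weight = 3.
  m = 0011 → c = 1110010, weight = 4.
  m = 1011 → c = 0100010, weight = 2.
  m = 0111 → c = 1010110, weight = 4.
  m = 1111 → c = 0000110, weight = 2.
Tally weights:
  weight 0: 1 codewords.
  weight 1: 3 codewords.
  weight 2: 4 codewords.
  weight 3: 4 codewords.
  weight 4: 3 codewords.
  weight 5: 1 codewords.
Minimum distance d = smallest w > 0 with A_w > 0 = 1.
Sanity: Σ A_w = 16 = 2^4 = 16 ✓.


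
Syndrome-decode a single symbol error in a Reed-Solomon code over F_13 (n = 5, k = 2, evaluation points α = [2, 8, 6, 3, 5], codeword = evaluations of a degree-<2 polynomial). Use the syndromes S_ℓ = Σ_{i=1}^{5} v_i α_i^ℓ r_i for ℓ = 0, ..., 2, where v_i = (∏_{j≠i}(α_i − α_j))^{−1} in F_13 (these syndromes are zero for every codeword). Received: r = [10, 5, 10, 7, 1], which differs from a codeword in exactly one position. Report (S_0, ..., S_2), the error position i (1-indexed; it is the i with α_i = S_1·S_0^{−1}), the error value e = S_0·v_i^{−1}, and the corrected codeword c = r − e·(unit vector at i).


S = (6, 10, 8), error at position 3, error magnitude e = 12, c = [10, 5, 11, 7, 1].

Step 1: column multipliers v_i = (∏_{j≠i}(α_i − α_j))^{−1} mod 13.
  i = 1 (α = 2): (2−8)(2−6)(2−3)(2−5) = (−6)·(−4)·(−1)·(−3) = 72 ≡ 7, so v_1 = 7^{−1} = 2 (mod 13).
  i = 2 (α = 8): (8−2)(8−6)(8−3)(8−5) = 6·2·5·3 = 180 ≡ 11, so v_2 = 11^{−1} = 6 (mod 13).
  i = 3 (α = 6): (6−2)(6−8)(6−3)(6−5) = 4·(−2)·3·1 = −24 ≡ 2, so v_3 = 2^{−1} = 7 (mod 13).
  i = 4 (α = 3): (3−2)(3−8)(3−6)(3−5) = 1·(−5)·(−3)·(−2) = −30 ≡ 9, so v_4 = 9^{−1} = 3 (mod 13).
  i = 5 (α = 5): (5−2)(5−8)(5−6)(5−3) = 3·(−3)·(−1)·2 = 18 ≡ 5, so v_5 = 5^{−1} = 8 (mod 13).
  v = [2, 6, 7, 3, 8].
Step 2: syndromes of r = [10, 5, 10, 7, 1] (all sums mod 13).
  S_0 = Σ v_i r_i = 2·10 + 6·5 + 7·10 + 3·7 + 8·1 = 149 ≡ 6.
  S_1 = Σ v_i α_i r_i = 2·2·10 + 6·8·5 + 7·6·10 + 3·3·7 + 8·5·1 = 803 ≡ 10.
  α_i^2 mod 13 = [4, 12, 10, 9, 12].
  S_2 = Σ v_i α_i^2 r_i = 2·4·10 + 6·12·5 + 7·10·10 + 3·9·7 + 8·12·1 = 1425 ≡ 8.
  S = (6, 10, 8) ≠ 0, so r is not a codeword (an error is present).
Step 3: locate the error. For a single error e at position i, S_ℓ = v_i·e·α_i^ℓ, so α_err = S_1/S_0.
  S_0^{−1} = 6^{−1} = 11 (mod 13), so α_err = 10·11 = 110 ≡ 6 = α_3. Error position i = 3.
  Consistency check: S_2/S_1 = 8·4 = 32 ≡ 6 = α_err ✓ (single-error assumption holds).
Step 4: error magnitude e = S_0/v_3 = S_0·∏_{j≠3}(α_3 − α_j) = 6·2 = 12 ≡ 12 (mod 13).
Step 5: correct position 3: c_3 = r_3 − e = 10 − 12 ≡ 11 (mod 13). Hence c = [10, 5, 11, 7, 1].
  Check: interpolating c through the α_i gives m(x) = 3 + 10·x (degree < 2) with m(α_i) = c_i for every i, so c is indeed a codeword.


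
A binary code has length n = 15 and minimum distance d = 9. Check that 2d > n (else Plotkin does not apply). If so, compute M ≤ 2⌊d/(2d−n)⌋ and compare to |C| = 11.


Plotkin bound M ≤ 6; given |C| = 11 > bound (violated).

Check applicability: 2d = 18, n = 15.
2d − n = 3 > 0, so Plotkin applies.
Compute d/(2d−n) = 9/3 ≈ 3.0000.
⌊d/(2d−n)⌋ = 3.
Plotkin bound: M ≤ 2·3 = 6.
Given |C| = 11, check: VIOLATED.
This |C| is above the Plotkin bound, so no binary code with n = 15, d = 9 and 11 codewords exists.


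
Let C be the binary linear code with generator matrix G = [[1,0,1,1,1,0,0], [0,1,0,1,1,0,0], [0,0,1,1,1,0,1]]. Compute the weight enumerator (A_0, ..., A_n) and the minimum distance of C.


Weight distribution: A_0 = 1, A_2 = 1, A_3 = 3, A_4 = 2, A_5 = 1. Minimum distance d = 2.

Enumerate all 2^3 = 8 messages m ∈ F_2^3.
For each, compute codeword c = mG in F_2^7, then tally its weight.
  m = 000 → c = 0000000, weight = 0.
  m = 100 → c = 1011100, weight = 4.
  m = 010 → c = 0101100, weight = 3.
  m = 110 → c = 1110000, weight = 3.
  m = 001 → c = 0011101, weight = 4.
  m = 101 → c = 1000001, weight = 2.
  m = 011 → c = 0110001, weight = 3.
  m = 111 → c = 1101101, weight = 5.
Tally weights:
  weight 0: 1 codewords.
  weight 2: 1 codewords.
  weight 3: 3 codewords.
  weight 4: 2 codewords.
  weight 5: 1 codewords.
Minimum distance d = smallest w > 0 with A_w > 0 = 2.
Sanity: Σ A_w = 8 = 2^3 = 8 ✓.


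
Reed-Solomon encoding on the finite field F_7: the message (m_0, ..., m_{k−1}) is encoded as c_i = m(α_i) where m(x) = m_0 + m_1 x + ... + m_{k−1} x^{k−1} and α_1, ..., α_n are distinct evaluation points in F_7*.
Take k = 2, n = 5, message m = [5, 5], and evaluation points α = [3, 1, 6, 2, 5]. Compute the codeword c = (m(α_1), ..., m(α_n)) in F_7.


c = [6, 3, 0, 1, 2]

Message polynomial: m(x) = 5 + 5·x (mod 7).
For each evaluation point α_i, compute m(α_i) mod 7:
  α_1 = 3: Horner steps 5 → 6, so m(3) = 6.
  α_2 = 1: Horner steps 5 → 3, so m(1) = 3.
  α_3 = 6: Horner steps 5 → 0, so m(6) = 0.
  α_4 = 2: Horner steps 5 → 1, so m(2) = 1.
  α_5 = 5: Horner steps 5 → 2, so m(5) = 2.
Codeword c = [6, 3, 0, 1, 2] ∈ F_7^5.


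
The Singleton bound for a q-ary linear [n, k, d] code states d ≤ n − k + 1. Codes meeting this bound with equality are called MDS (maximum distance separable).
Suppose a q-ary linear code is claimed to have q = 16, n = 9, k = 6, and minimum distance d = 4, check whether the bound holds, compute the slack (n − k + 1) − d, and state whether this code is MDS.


Singleton RHS = n − k + 1 = 4, slack = 0, bound satisfied, MDS.

Singleton bound: d ≤ n − k + 1.
Here n = 9, k = 6, so n − k + 1 = 4.
Given d = 4, check d ≤ 4: YES.
Slack = (n − k + 1) − d = 0.
The code is MDS (slack = 0).
Description: the claimed parameters are [9, 6, 4]_16; such a code would be MDS (meets Singleton bound).


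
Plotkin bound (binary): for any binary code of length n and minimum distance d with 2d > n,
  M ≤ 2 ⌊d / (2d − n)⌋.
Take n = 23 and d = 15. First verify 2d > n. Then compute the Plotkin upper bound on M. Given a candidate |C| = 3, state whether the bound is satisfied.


Plotkin bound M ≤ 4; given |C| = 3 ≤ bound (satisfied).

Check applicability: 2d = 30, n = 23.
2d − n = 7 > 0, so Plotkin applies.
Compute d/(2d−n) = 15/7 ≈ 2.1429.
⌊d/(2d−n)⌋ = 2.
Plotkin bound: M ≤ 2·2 = 4.
Given |C| = 3, check: satisfied.
This |C| is below the Plotkin bound.


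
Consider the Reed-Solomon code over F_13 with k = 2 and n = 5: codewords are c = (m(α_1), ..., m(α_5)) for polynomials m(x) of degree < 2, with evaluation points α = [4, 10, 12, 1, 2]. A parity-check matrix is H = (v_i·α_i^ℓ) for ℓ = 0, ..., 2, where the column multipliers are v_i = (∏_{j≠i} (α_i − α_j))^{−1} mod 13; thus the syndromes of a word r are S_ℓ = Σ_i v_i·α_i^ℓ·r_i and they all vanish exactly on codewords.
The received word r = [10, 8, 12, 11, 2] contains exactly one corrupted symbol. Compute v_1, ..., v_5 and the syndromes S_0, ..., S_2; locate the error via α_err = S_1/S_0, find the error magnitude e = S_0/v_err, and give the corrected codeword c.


S = (7, 6, 7), error at position 3, error magnitude e = 9, c = [10, 8, 3, 11, 2].

Step 1: column multipliers v_i = (∏_{j≠i}(α_i − α_j))^{−1} mod 13.
  i = 1 (α = 4): (4−10)(4−12)(4−1)(4−2) = (−6)·(−8)·3·2 = 288 ≡ 2, so v_1 = 2^{−1} = 7 (mod 13).
  i = 2 (α = 10): (10−4)(10−12)(10−1)(10−2) = 6·(−2)·9·8 = −864 ≡ 7, so v_2 = 7^{−1} = 2 (mod 13).
  i = 3 (α = 12): (12−4)(12−10)(12−1)(12−2) = 8·2·11·10 = 1760 ≡ 5, so v_3 = 5^{−1} = 8 (mod 13).
  i = 4 (α = 1): (1−4)(1−10)(1−12)(1−2) = (−3)·(−9)·(−11)·(−1) = 297 ≡ 11, so v_4 = 11^{−1} = 6 (mod 13).
  i = 5 (α = 2): (2−4)(2−10)(2−12)(2−1) = (−2)·(−8)·(−10)·1 = −160 ≡ 9, so v_5 = 9^{−1} = 3 (mod 13).
  v = [7, 2, 8, 6, 3].
Step 2: syndromes of r = [10, 8, 12, 11, 2] (all sums mod 13).
  S_0 = Σ v_i r_i = 7·10 + 2·8 + 8·12 + 6·11 + 3·2 = 254 ≡ 7.
  S_1 = Σ v_i α_i r_i = 7·4·10 + 2·10·8 + 8·12·12 + 6·1·11 + 3·2·2 = 1670 ≡ 6.
  α_i^2 mod 13 = [3, 9, 1, 1, 4].
  S_2 = Σ v_i α_i^2 r_i = 7·3·10 + 2·9·8 + 8·1·12 + 6·1·11 + 3·4·2 = 540 ≡ 7.
  S = (7, 6, 7) ≠ 0, so r is not a codeword (an error is present).
Step 3: locate the error. For a single error e at position i, S_ℓ = v_i·e·α_i^ℓ, so α_err = S_1/S_0.
  S_0^{−1} = 7^{−1} = 2 (mod 13), so α_err = 6·2 = 12 ≡ 12 = α_3. Error position i = 3.
  Consistency check: S_2/S_1 = 7·11 = 77 ≡ 12 = α_err ✓ (single-error assumption holds).
Step 4: error magnitude e = S_0/v_3 = S_0·∏_{j≠3}(α_3 − α_j) = 7·5 = 35 ≡ 9 (mod 13).
Step 5: correct position 3: c_3 = r_3 − e = 12 − 9 ≡ 3 (mod 13). Hence c = [10, 8, 3, 11, 2].
  Check: interpolating c through the α_i gives m(x) = 7 + 4·x (degree < 2) with m(α_i) = c_i for every i, so c is indeed a codeword.


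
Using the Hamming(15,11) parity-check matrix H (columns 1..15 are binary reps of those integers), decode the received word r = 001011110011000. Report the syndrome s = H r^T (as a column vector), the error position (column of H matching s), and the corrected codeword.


s = (1, 0, 0, 0)^T, error position = 8, corrected codeword c = 001011100011000

Compute s = H r^T mod 2 one row at a time:
  s_1 = 1 + 0 + 0 + 1 + 1 + 0 + 0 + 0 = 3 ≡ 1 (mod 2).
  s_2 = 0 + 1 + 1 + 1 + 1 + 0 + 0 + 0 = 4 ≡ 0 (mod 2).
  s_3 = 0 + 1 + 1 + 1 + 0 + 1 + 0 + 0 = 4 ≡ 0 (mod 2).
  s_4 = 0 + 1 + 1 + 1 + 0 + 1 + 0 + 0 = 4 ≡ 0 (mod 2).
s = (1, 0, 0, 0)^T — this equals column 8 of H (binary 1000), so error is at position 8.
Correct: flip bit 8 of r = 001011110011000 to get c = 001011100011000.


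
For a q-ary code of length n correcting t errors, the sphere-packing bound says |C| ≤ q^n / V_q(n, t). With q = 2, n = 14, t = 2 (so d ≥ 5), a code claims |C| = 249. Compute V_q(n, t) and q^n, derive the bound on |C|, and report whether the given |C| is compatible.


V_q(n, t) = 106, q^n = 16384, Hamming bound = 154, |C| = 249 > bound (violated).

Step 1: Compute V_q(n, t) = Σ_{j=0}^2 C(n, j) (q−1)^j.
  j = 0: C(14,0)·(1)^0 = 1·1 = 1.
  j = 1: C(14,1)·(1)^1 = 14·1 = 14.
  j = 2: C(14,2)·(1)^2 = 91·1 = 91.
  V_q(n, t) = 1 + 14 + 91 = 106.
Step 2: q^n = 2^14 = 16384.
Step 3: Hamming bound ⌊q^n / V_q(n,t)⌋ = ⌊16384/106⌋ = 154.
Step 4: Compare |C| = 249 to 154: violated.
The claimed |C| lies above the Hamming bound, so no 2-ary code of length 14 with d ≥ 5 can have 249 codewords.


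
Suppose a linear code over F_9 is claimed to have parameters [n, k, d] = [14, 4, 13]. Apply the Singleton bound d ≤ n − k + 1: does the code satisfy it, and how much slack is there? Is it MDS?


Singleton RHS = n − k + 1 = 11, slack = -2, bound violated (no such code; not MDS).

Singleton bound: d ≤ n − k + 1.
Here n = 14, k = 4, so n − k + 1 = 11.
Given d = 13, check d ≤ 11: NO.
Slack = (n − k + 1) − d = -2.
The slack is negative: d = 13 exceeds n − k + 1 = 11 by 2, so the Singleton bound is violated and no linear [14, 4, 13]_9 code can exist. In particular it is not MDS (MDS requires d = n − k + 1 exactly).
Description: the claimed parameters are [14, 4, 13]_9; such a code would be impossible (violates the Singleton bound).


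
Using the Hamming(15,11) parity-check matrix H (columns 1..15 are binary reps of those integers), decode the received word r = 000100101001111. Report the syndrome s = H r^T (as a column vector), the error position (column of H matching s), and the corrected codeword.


s = (1, 0, 1, 0)^T, error position = 10, corrected codeword c = 000100101101111

Compute s = H r^T mod 2 one row at a time:
  s_1 = 0 + 1 + 0 + 0 + 1 + 1 + 1 + 1 = 5 ≡ 1 (mod 2).
  s_2 = 1 + 0 + 0 + 1 + 1 + 1 + 1 + 1 = 6 ≡ 0 (mod 2).
  s_3 = 0 + 0 + 0 + 1 + 0 + 0 + 1 + 1 = 3 ≡ 1 (mod 2).
  s_4 = 0 + 0 + 0 + 1 + 1 + 0 + 1 + 1 = 4 ≡ 0 (mod 2).
s = (1, 0, 1, 0)^T — this equals column 10 of H (binary 1010), so error is at position 10.
Correct: flip bit 10 of r = 000100101001111 to get c = 000100101101111.


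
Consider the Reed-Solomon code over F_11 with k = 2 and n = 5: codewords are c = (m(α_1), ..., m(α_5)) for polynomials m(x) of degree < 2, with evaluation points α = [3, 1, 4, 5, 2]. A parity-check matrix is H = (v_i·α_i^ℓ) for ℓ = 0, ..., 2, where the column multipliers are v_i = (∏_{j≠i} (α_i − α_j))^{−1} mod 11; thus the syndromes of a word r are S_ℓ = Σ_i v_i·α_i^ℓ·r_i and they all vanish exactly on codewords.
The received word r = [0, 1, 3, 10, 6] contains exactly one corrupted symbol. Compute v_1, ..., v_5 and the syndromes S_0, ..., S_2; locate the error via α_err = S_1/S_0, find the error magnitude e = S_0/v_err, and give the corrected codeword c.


S = (4, 5, 9), error at position 3, error magnitude e = 9, c = [0, 1, 5, 10, 6].

Step 1: column multipliers v_i = (∏_{j≠i}(α_i − α_j))^{−1} mod 11.
  i = 1 (α = 3): (3−1)(3−4)(3−5)(3−2) = 2·(−1)·(−2)·1 = 4 ≡ 4, so v_1 = 4^{−1} = 3 (mod 11).
  i = 2 (α = 1): (1−3)(1−4)(1−5)(1−2) = (−2)·(−3)·(−4)·(−1) = 24 ≡ 2, so v_2 = 2^{−1} = 6 (mod 11).
  i = 3 (α = 4): (4−3)(4−1)(4−5)(4−2) = 1·3·(−1)·2 = −6 ≡ 5, so v_3 = 5^{−1} = 9 (mod 11).
  i = 4 (α = 5): (5−3)(5−1)(5−4)(5−2) = 2·4·1·3 = 24 ≡ 2, so v_4 = 2^{−1} = 6 (mod 11).
  i = 5 (α = 2): (2−3)(2−1)(2−4)(2−5) = (−1)·1·(−2)·(−3) = −6 ≡ 5, so v_5 = 5^{−1} = 9 (mod 11).
  v = [3, 6, 9, 6, 9].
Step 2: syndromes of r = [0, 1, 3, 10, 6] (all sums mod 11).
  S_0 = Σ v_i r_i = 3·0 + 6·1 + 9·3 + 6·10 + 9·6 = 147 ≡ 4.
  S_1 = Σ v_i α_i r_i = 3·3·0 + 6·1·1 + 9·4·3 + 6·5·10 + 9·2·6 = 522 ≡ 5.
  α_i^2 mod 11 = [9, 1, 5, 3, 4].
  S_2 = Σ v_i α_i^2 r_i = 3·9·0 + 6·1·1 + 9·5·3 + 6·3·10 + 9·4·6 = 537 ≡ 9.
  S = (4, 5, 9) ≠ 0, so r is not a codeword (an error is present).
Step 3: locate the error. For a single error e at position i, S_ℓ = v_i·e·α_i^ℓ, so α_err = S_1/S_0.
  S_0^{−1} = 4^{−1} = 3 (mod 11), so α_err = 5·3 = 15 ≡ 4 = α_3. Error position i = 3.
  Consistency check: S_2/S_1 = 9·9 = 81 ≡ 4 = α_err ✓ (single-error assumption holds).
Step 4: error magnitude e = S_0/v_3 = S_0·∏_{j≠3}(α_3 − α_j) = 4·5 = 20 ≡ 9 (mod 11).
Step 5: correct position 3: c_3 = r_3 − e = 3 − 9 ≡ 5 (mod 11). Hence c = [0, 1, 5, 10, 6].
  Check: interpolating c through the α_i gives m(x) = 7 + 5·x (degree < 2) with m(α_i) = c_i for every i, so c is indeed a codeword.


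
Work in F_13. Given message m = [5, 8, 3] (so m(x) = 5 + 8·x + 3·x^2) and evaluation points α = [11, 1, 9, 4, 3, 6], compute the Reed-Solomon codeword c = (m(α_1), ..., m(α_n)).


c = [1, 3, 8, 7, 4, 5]

Message polynomial: m(x) = 5 + 8·x + 3·x^2 (mod 13).
For each evaluation point α_i, compute m(α_i) mod 13:
  α_1 = 11: Horner steps 3 → 2 → 1, so m(11) = 1.
  α_2 = 1: Horner steps 3 → 11 → 3, so m(1) = 3.
  α_3 = 9: Horner steps 3 → 9 → 8, so m(9) = 8.
  α_4 = 4: Horner steps 3 → 7 → 7, so m(4) = 7.
  α_5 = 3: Horner steps 3 → 4 → 4, so m(3) = 4.
  α_6 = 6: Horner steps 3 → 0 → 5, so m(6) = 5.
Codeword c = [1, 3, 8, 7, 4, 5] ∈ F_13^6.


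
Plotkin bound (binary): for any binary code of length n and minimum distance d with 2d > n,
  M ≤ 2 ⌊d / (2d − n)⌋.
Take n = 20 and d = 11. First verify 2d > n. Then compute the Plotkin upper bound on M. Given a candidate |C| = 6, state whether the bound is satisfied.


Plotkin bound M ≤ 10; given |C| = 6 ≤ bound (satisfied).

Check applicability: 2d = 22, n = 20.
2d − n = 2 > 0, so Plotkin applies.
Compute d/(2d−n) = 11/2 ≈ 5.5000.
⌊d/(2d−n)⌋ = 5.
Plotkin bound: M ≤ 2·5 = 10.
Given |C| = 6, check: satisfied.
This |C| is below the Plotkin bound.


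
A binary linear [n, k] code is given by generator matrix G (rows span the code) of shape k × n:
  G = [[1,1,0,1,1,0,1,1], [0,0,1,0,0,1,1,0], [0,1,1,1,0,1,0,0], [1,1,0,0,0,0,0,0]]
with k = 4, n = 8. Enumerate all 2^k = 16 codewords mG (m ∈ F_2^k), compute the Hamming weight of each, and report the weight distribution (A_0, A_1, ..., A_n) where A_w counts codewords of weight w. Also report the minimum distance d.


Weight distribution: A_0 = 1, A_2 = 1, A_3 = 5, A_4 = 3, A_5 = 2, A_6 = 3, A_7 = 1. Minimum distance d = 2.

Enumerate all 2^4 = 16 messages m ∈ F_2^4.
For each, compute codeword c = mG in F_2^8, then tally its weight.
  m = 0000 → c = 00000000, weight = 0.
  m = 1000 → c = 11011011, weight = 6.
  m = 0100 → c = 00100110, weight = 3.
  m = 1100 → c = 11111101, weight = 7.
  m = 0010 → c = 01110100, weight = 4.
  m = 1010 → c = 10101111, weight = 6.
  m = 0110 → c = 01010010, weight = 3.
  m = 1110 → c = 10001001, weight = 3.
  m = 0001 → c = 11000000, weight = 2.
  m = 1001 → c = 00011011, weight = 4.
  m = 0101 → c = 11100110, weight = 5.
  m = 1101 → c = 00111101, weight = 5.
  m = 0011 → c = 10110100, weight = 4.
  m = 1011 → c = 01101111, weight = 6.
  m = 0111 → c = 10010010, weight = 3.
  m = 1111 → c = 01001001, weight = 3.
Tally weights:
  weight 0: 1 codewords.
  weight 2: 1 codewords.
  weight 3: 5 codewords.
  weight 4: 3 codewords.
  weight 5: 2 codewords.
  weight 6: 3 codewords.
  weight 7: 1 codewords.
Minimum distance d = smallest w > 0 with A_w > 0 = 2.
Sanity: Σ A_w = 16 = 2^4 = 16 ✓.


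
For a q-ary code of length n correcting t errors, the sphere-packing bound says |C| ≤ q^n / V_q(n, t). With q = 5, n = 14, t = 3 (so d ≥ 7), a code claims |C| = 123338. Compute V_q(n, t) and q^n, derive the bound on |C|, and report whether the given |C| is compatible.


V_q(n, t) = 24809, q^n = 6103515625, Hamming bound = 246020, |C| = 123338 ≤ bound (satisfied).

Step 1: Compute V_q(n, t) = Σ_{j=0}^3 C(n, j) (q−1)^j.
  j = 0: C(14,0)·(4)^0 = 1·1 = 1.
  j = 1: C(14,1)·(4)^1 = 14·4 = 56.
  j = 2: C(14,2)·(4)^2 = 91·16 = 1456.
  j = 3: C(14,3)·(4)^3 = 364·64 = 23296.
  V_q(n, t) = 1 + 56 + 1456 + 23296 = 24809.
Step 2: q^n = 5^14 = 6103515625.
Step 3: Hamming bound ⌊q^n / V_q(n,t)⌋ = ⌊6103515625/24809⌋ = 246020.
Step 4: Compare |C| = 123338 to 246020: satisfied.
The claimed |C| lies below the Hamming bound.


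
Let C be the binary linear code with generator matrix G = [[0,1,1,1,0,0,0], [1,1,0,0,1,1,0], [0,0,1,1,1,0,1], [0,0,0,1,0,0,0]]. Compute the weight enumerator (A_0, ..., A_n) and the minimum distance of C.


Weight distribution: A_0 = 1, A_1 = 1, A_2 = 1, A_3 = 4, A_4 = 5, A_5 = 3, A_6 = 1. Minimum distance d = 1.

Enumerate all 2^4 = 16 messages m ∈ F_2^4.
For each, compute codeword c = mG in F_2^7, then tally its weight.
  m = 0000 → c = 0000000, weight = 0.
  m = 1000 → c = 0111000, weight = 3.
  m = 0100 → c = 1100110, weight = 4.
  m = 1100 → c = 1011110, weight = 5.
  m = 0010 → c = 0011101, weight = 4.
  m = 1010 → c = 0100101, weight = 3.
  m = 0110 → c = 1111011, weight = 6.
  m = 1110 → c = 1000011, weight = 3.
  m = 0001 → c = 0001000, weight = 1.
  m = 1001 → c = 0110000, weight = 2.
  m = 0101 → c = 1101110, weight = 5.
  m = 1101 → c = 1010110, weight = 4.
  m = 0011 → c = 0010101, weight = 3.
  m = 1011 → c = 0101101, weight = 4.
  m = 0111 → c = 1110011, weight = 5.
  m = 1111 → c = 1001011, weight = 4.
Tally weights:
  weight 0: 1 codewords.
  weight 1: 1 codewords.
  weight 2: 1 codewords.
  weight 3: 4 codewords.
  weight 4: 5 codewords.
  weight 5: 3 codewords.
  weight 6: 1 codewords.
Minimum distance d = smallest w > 0 with A_w > 0 = 1.
Sanity: Σ A_w = 16 = 2^4 = 16 ✓.


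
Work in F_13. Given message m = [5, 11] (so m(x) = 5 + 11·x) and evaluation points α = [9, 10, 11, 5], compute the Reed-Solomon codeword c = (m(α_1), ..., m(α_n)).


c = [0, 11, 9, 8]

Message polynomial: m(x) = 5 + 11·x (mod 13).
For each evaluation point α_i, compute m(α_i) mod 13:
  α_1 = 9: Horner steps 11 → 0, so m(9) = 0.
  α_2 = 10: Horner steps 11 → 11, so m(10) = 11.
  α_3 = 11: Horner steps 11 → 9, so m(11) = 9.
  α_4 = 5: Horner steps 11 → 8, so m(5) = 8.
Codeword c = [0, 11, 9, 8] ∈ F_13^4.


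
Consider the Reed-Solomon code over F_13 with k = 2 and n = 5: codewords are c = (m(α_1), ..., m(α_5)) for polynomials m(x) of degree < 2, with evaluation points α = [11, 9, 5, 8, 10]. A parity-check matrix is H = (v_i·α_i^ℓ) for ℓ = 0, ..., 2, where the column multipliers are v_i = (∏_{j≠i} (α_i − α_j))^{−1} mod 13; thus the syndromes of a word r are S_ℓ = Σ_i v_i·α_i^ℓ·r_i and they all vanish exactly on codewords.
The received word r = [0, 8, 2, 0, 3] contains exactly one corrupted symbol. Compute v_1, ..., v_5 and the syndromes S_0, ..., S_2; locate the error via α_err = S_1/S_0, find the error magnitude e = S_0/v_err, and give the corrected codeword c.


S = (8, 10, 6), error at position 1, error magnitude e = 2, c = [11, 8, 2, 0, 3].

Step 1: column multipliers v_i = (∏_{j≠i}(α_i − α_j))^{−1} mod 13.
  i = 1 (α = 11): (11−9)(11−5)(11−8)(11−10) = 2·6·3·1 = 36 ≡ 10, so v_1 = 10^{−1} = 4 (mod 13).
  i = 2 (α = 9): (9−11)(9−5)(9−8)(9−10) = (−2)·4·1·(−1) = 8 ≡ 8, so v_2 = 8^{−1} = 5 (mod 13).
  i = 3 (α = 5): (5−11)(5−9)(5−8)(5−10) = (−6)·(−4)·(−3)·(−5) = 360 ≡ 9, so v_3 = 9^{−1} = 3 (mod 13).
  i = 4 (α = 8): (8−11)(8−9)(8−5)(8−10) = (−3)·(−1)·3·(−2) = −18 ≡ 8, so v_4 = 8^{−1} = 5 (mod 13).
  i = 5 (α = 10): (10−11)(10−9)(10−5)(10−8) = (−1)·1·5·2 = −10 ≡ 3, so v_5 = 3^{−1} = 9 (mod 13).
  v = [4, 5, 3, 5, 9].
Step 2: syndromes of r = [0, 8, 2, 0, 3] (all sums mod 13).
  S_0 = Σ v_i r_i = 4·0 + 5·8 + 3·2 + 5·0 + 9·3 = 73 ≡ 8.
  S_1 = Σ v_i α_i r_i = 4·11·0 + 5·9·8 + 3·5·2 + 5·8·0 + 9·10·3 = 660 ≡ 10.
  α_i^2 mod 13 = [4, 3, 12, 12, 9].
  S_2 = Σ v_i α_i^2 r_i = 4·4·0 + 5·3·8 + 3·12·2 + 5·12·0 + 9·9·3 = 435 ≡ 6.
  S = (8, 10, 6) ≠ 0, so r is not a codeword (an error is present).
Step 3: locate the error. For a single error e at position i, S_ℓ = v_i·e·α_i^ℓ, so α_err = S_1/S_0.
  S_0^{−1} = 8^{−1} = 5 (mod 13), so α_err = 10·5 = 50 ≡ 11 = α_1. Error position i = 1.
  Consistency check: S_2/S_1 = 6·4 = 24 ≡ 11 = α_err ✓ (single-error assumption holds).
Step 4: error magnitude e = S_0/v_1 = S_0·∏_{j≠1}(α_1 − α_j) = 8·10 = 80 ≡ 2 (mod 13).
Step 5: correct position 1: c_1 = r_1 − e = 0 − 2 ≡ 11 (mod 13). Hence c = [11, 8, 2, 0, 3].
  Check: interpolating c through the α_i gives m(x) = 1 + 8·x (degree < 2) with m(α_i) = c_i for every i, so c is indeed a codeword.


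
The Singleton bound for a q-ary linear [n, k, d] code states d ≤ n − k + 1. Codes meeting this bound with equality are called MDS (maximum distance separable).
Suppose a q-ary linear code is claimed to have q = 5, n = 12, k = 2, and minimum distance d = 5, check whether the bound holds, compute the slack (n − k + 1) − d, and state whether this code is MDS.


Singleton RHS = n − k + 1 = 11, slack = 6, bound satisfied, not MDS.

Singleton bound: d ≤ n − k + 1.
Here n = 12, k = 2, so n − k + 1 = 11.
Given d = 5, check d ≤ 11: YES.
Slack = (n − k + 1) − d = 6.
The code is NOT MDS (slack = 6 > 0).
Description: the claimed parameters are [12, 2, 5]_5; such a code would be non-MDS.


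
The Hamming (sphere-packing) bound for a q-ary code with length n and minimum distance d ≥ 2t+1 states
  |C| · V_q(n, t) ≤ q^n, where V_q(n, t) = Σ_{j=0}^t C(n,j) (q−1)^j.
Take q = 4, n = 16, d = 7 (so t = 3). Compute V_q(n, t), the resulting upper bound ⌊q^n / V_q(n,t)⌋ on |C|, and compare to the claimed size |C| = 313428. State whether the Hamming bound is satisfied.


V_q(n, t) = 16249, q^n = 4294967296, Hamming bound = 264321, |C| = 313428 > bound (violated).

Step 1: Compute V_q(n, t) = Σ_{j=0}^3 C(n, j) (q−1)^j.
  j = 0: C(16,0)·(3)^0 = 1·1 = 1.
  j = 1: C(16,1)·(3)^1 = 16·3 = 48.
  j = 2: C(16,2)·(3)^2 = 120·9 = 1080.
  j = 3: C(16,3)·(3)^3 = 560·27 = 15120.
  V_q(n, t) = 1 + 48 + 1080 + 15120 = 16249.
Step 2: q^n = 4^16 = 4294967296.
Step 3: Hamming bound ⌊q^n / V_q(n,t)⌋ = ⌊4294967296/16249⌋ = 264321.
Step 4: Compare |C| = 313428 to 264321: violated.
The claimed |C| lies above the Hamming bound, so no 4-ary code of length 16 with d ≥ 7 can have 313428 codewords.


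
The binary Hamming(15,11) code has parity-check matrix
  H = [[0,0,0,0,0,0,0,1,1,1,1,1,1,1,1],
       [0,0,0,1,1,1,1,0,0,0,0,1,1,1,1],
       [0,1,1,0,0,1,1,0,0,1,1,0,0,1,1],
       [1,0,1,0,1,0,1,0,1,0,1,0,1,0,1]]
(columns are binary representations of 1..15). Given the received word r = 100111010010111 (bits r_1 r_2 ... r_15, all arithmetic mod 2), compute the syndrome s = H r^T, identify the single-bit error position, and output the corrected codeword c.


s = (1, 0, 0, 1)^T, error position = 9, corrected codeword c = 100111011010111

Compute s = H r^T mod 2 one row at a time:
  s_1 = 1 + 0 + 0 + 1 + 0 + 1 + 1 + 1 = 5 ≡ 1 (mod 2).
  s_2 = 1 + 1 + 1 + 0 + 0 + 1 + 1 + 1 = 6 ≡ 0 (mod 2).
  s_3 = 0 + 0 + 1 + 0 + 0 + 1 + 1 + 1 = 4 ≡ 0 (mod 2).
  s_4 = 1 + 0 + 1 + 0 + 0 + 1 + 1 + 1 = 5 ≡ 1 (mod 2).
s = (1, 0, 0, 1)^T — this equals column 9 of H (binary 1001), so error is at position 9.
Correct: flip bit 9 of r = 100111010010111 to get c = 100111011010111.


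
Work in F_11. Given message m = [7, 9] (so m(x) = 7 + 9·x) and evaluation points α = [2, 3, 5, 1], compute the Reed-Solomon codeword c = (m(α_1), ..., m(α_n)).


c = [3, 1, 8, 5]

Message polynomial: m(x) = 7 + 9·x (mod 11).
For each evaluation point α_i, compute m(α_i) mod 11:
  α_1 = 2: Horner steps 9 → 3, so m(2) = 3.
  α_2 = 3: Horner steps 9 → 1, so m(3) = 1.
  α_3 = 5: Horner steps 9 → 8, so m(5) = 8.
  α_4 = 1: Horner steps 9 → 5, so m(1) = 5.
Codeword c = [3, 1, 8, 5] ∈ F_11^4.


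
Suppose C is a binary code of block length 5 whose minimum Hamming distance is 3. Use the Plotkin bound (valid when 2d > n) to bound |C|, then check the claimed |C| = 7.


Plotkin bound M ≤ 6; given |C| = 7 > bound (violated).

Check applicability: 2d = 6, n = 5.
2d − n = 1 > 0, so Plotkin applies.
Compute d/(2d−n) = 3/1 ≈ 3.0000.
⌊d/(2d−n)⌋ = 3.
Plotkin bound: M ≤ 2·3 = 6.
Given |C| = 7, check: VIOLATED.
This |C| is above the Plotkin bound, so no binary code with n = 5, d = 3 and 7 codewords exists.


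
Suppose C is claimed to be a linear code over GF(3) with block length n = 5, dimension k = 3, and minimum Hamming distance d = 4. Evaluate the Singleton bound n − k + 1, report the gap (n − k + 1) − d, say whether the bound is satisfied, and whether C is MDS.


Singleton RHS = n − k + 1 = 3, slack = -1, bound violated (no such code; not MDS).

Singleton bound: d ≤ n − k + 1.
Here n = 5, k = 3, so n − k + 1 = 3.
Given d = 4, check d ≤ 3: NO.
Slack = (n − k + 1) − d = -1.
The slack is negative: d = 4 exceeds n − k + 1 = 3 by 1, so the Singleton bound is violated and no linear [5, 3, 4]_3 code can exist. In particular it is not MDS (MDS requires d = n − k + 1 exactly).
Description: the claimed parameters are [5, 3, 4]_3; such a code would be impossible (violates the Singleton bound).


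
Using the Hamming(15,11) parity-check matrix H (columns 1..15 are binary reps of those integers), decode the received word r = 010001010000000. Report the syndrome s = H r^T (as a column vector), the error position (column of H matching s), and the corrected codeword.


s = (1, 1, 0, 0)^T, error position = 12, corrected codeword c = 010001010001000

Compute s = H r^T mod 2 one row at a time:
  s_1 = 1 + 0 + 0 + 0 + 0 + 0 + 0 + 0 = 1 ≡ 1 (mod 2).
  s_2 = 0 + 0 + 1 + 0 + 0 + 0 + 0 + 0 = 1 ≡ 1 (mod 2).
  s_3 = 1 + 0 + 1 + 0 + 0 + 0 + 0 + 0 = 2 ≡ 0 (mod 2).
  s_4 = 0 + 0 + 0 + 0 + 0 + 0 + 0 + 0 = 0 ≡ 0 (mod 2).
s = (1, 1, 0, 0)^T — this equals column 12 of H (binary 1100), so error is at position 12.
Correct: flip bit 12 of r = 010001010000000 to get c = 010001010001000.


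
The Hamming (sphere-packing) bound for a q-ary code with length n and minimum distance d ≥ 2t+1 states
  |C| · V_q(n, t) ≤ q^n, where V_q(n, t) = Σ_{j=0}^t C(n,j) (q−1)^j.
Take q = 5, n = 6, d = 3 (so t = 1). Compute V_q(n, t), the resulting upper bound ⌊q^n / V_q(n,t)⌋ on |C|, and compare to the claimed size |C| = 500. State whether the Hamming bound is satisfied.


V_q(n, t) = 25, q^n = 15625, Hamming bound = 625, |C| = 500 ≤ bound (satisfied).

Step 1: Compute V_q(n, t) = Σ_{j=0}^1 C(n, j) (q−1)^j.
  j = 0: C(6,0)·(4)^0 = 1·1 = 1.
  j = 1: C(6,1)·(4)^1 = 6·4 = 24.
  V_q(n, t) = 1 + 24 = 25.
Step 2: q^n = 5^6 = 15625.
Step 3: Hamming bound ⌊q^n / V_q(n,t)⌋ = ⌊15625/25⌋ = 625.
Step 4: Compare |C| = 500 to 625: satisfied.
The claimed |C| lies below the Hamming bound.


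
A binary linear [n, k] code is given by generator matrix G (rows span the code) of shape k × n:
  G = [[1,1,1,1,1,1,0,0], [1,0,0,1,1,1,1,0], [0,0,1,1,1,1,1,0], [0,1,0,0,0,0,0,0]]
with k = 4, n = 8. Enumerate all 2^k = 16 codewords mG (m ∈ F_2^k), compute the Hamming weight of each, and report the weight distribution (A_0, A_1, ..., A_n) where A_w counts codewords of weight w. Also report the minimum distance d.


Weight distribution: A_0 = 1, A_1 = 1, A_2 = 3, A_3 = 4, A_4 = 1, A_5 = 3, A_6 = 3. Minimum distance d = 1.

Enumerate all 2^4 = 16 messages m ∈ F_2^4.
For each, compute codeword c = mG in F_2^8, then tally its weight.
  m = 0000 → c = 00000000, weight = 0.
  m = 1000 → c = 11111100, weight = 6.
  m = 0100 → c = 10011110, weight = 5.
  m = 1100 → c = 01100010, weight = 3.
  m = 0010 → c = 00111110, weight = 5.
  m = 1010 → c = 11000010, weight = 3.
  m = 0110 → c = 10100000, weight = 2.
  m = 1110 → c = 01011100, weight = 4.
  m = 0001 → c = 01000000, weight = 1.
  m = 1001 → c = 10111100, weight = 5.
  m = 0101 → c = 11011110, weight = 6.
  m = 1101 → c = 00100010, weight = 2.
  m = 0011 → c = 01111110, weight = 6.
  m = 1011 → c = 10000010, weight = 2.
  m = 0111 → c = 11100000, weight = 3.
  m = 1111 → c = 00011100, weight = 3.
Tally weights:
  weight 0: 1 codewords.
  weight 1: 1 codewords.
  weight 2: 3 codewords.
  weight 3: 4 codewords.
  weight 4: 1 codewords.
  weight 5: 3 codewords.
  weight 6: 3 codewords.
Minimum distance d = smallest w > 0 with A_w > 0 = 1.
Sanity: Σ A_w = 16 = 2^4 = 16 ✓.


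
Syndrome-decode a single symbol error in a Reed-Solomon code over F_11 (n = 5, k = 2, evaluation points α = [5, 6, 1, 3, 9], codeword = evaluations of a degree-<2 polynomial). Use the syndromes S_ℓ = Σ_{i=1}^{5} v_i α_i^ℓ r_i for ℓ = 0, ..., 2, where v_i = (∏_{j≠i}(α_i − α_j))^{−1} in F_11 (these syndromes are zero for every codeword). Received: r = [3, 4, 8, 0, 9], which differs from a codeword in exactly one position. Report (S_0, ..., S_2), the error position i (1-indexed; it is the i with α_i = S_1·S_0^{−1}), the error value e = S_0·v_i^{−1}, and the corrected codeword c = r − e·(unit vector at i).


S = (6, 3, 7), error at position 2, error magnitude e = 5, c = [3, 10, 8, 0, 9].

Step 1: column multipliers v_i = (∏_{j≠i}(α_i − α_j))^{−1} mod 11.
  i = 1 (α = 5): (5−6)(5−1)(5−3)(5−9) = (−1)·4·2·(−4) = 32 ≡ 10, so v_1 = 10^{−1} = 10 (mod 11).
  i = 2 (α = 6): (6−5)(6−1)(6−3)(6−9) = 1·5·3·(−3) = −45 ≡ 10, so v_2 = 10^{−1} = 10 (mod 11).
  i = 3 (α = 1): (1−5)(1−6)(1−3)(1−9) = (−4)·(−5)·(−2)·(−8) = 320 ≡ 1, so v_3 = 1^{−1} = 1 (mod 11).
  i = 4 (α = 3): (3−5)(3−6)(3−1)(3−9) = (−2)·(−3)·2·(−6) = −72 ≡ 5, so v_4 = 5^{−1} = 9 (mod 11).
  i = 5 (α = 9): (9−5)(9−6)(9−1)(9−3) = 4·3·8·6 = 576 ≡ 4, so v_5 = 4^{−1} = 3 (mod 11).
  v = [10, 10, 1, 9, 3].
Step 2: syndromes of r = [3, 4, 8, 0, 9] (all sums mod 11).
  S_0 = Σ v_i r_i = 10·3 + 10·4 + 1·8 + 9·0 + 3·9 = 105 ≡ 6.
  S_1 = Σ v_i α_i r_i = 10·5·3 + 10·6·4 + 1·1·8 + 9·3·0 + 3·9·9 = 641 ≡ 3.
  α_i^2 mod 11 = [3, 3, 1, 9, 4].
  S_2 = Σ v_i α_i^2 r_i = 10·3·3 + 10·3·4 + 1·1·8 + 9·9·0 + 3·4·9 = 326 ≡ 7.
  S = (6, 3, 7) ≠ 0, so r is not a codeword (an error is present).
Step 3: locate the error. For a single error e at position i, S_ℓ = v_i·e·α_i^ℓ, so α_err = S_1/S_0.
  S_0^{−1} = 6^{−1} = 2 (mod 11), so α_err = 3·2 = 6 ≡ 6 = α_2. Error position i = 2.
  Consistency check: S_2/S_1 = 7·4 = 28 ≡ 6 = α_err ✓ (single-error assumption holds).
Step 4: error magnitude e = S_0/v_2 = S_0·∏_{j≠2}(α_2 − α_j) = 6·10 = 60 ≡ 5 (mod 11).
Step 5: correct position 2: c_2 = r_2 − e = 4 − 5 ≡ 10 (mod 11). Hence c = [3, 10, 8, 0, 9].
  Check: interpolating c through the α_i gives m(x) = 1 + 7·x (degree < 2) with m(α_i) = c_i for every i, so c is indeed a codeword.
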